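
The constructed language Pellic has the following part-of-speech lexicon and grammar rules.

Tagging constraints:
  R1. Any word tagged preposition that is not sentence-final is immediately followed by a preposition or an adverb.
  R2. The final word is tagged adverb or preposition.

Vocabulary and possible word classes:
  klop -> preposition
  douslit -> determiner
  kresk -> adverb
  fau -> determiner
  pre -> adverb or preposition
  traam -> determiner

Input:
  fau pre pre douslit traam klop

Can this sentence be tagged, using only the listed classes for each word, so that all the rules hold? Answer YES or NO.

YES

Candidates per position — 1:fau {determiner}; 2:pre {adverb,preposition}; 3:pre {adverb,preposition}; 4:douslit {determiner}; 5:traam {determiner}; 6:klop {preposition}.
One satisfying assignment: determiner preposition adverb determiner determiner preposition.
Check: rule 1 ok; rule 2 ok.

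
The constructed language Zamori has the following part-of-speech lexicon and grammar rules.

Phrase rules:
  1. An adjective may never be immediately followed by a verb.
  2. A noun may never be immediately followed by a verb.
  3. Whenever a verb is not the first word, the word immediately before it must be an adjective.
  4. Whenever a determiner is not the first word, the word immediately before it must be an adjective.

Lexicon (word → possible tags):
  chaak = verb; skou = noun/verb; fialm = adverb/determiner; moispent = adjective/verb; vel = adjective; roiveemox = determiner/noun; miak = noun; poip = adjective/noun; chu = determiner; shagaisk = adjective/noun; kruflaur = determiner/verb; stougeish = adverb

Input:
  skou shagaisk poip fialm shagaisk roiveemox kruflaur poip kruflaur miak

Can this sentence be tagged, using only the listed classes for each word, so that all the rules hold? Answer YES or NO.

NO

Candidates per position — 1:skou {noun,verb}; 2:shagaisk {adjective,noun}; 3:poip {adjective,noun}; 4:fialm {adverb,determiner}; 5:shagaisk {adjective,noun}; 6:roiveemox {determiner,noun}; 7:kruflaur {determiner,verb}; 8:poip {adjective,noun}; 9:kruflaur {determiner,verb}; 10:miak {noun}.
Every candidate sequence violates at least one rule; no consistent tagging exists.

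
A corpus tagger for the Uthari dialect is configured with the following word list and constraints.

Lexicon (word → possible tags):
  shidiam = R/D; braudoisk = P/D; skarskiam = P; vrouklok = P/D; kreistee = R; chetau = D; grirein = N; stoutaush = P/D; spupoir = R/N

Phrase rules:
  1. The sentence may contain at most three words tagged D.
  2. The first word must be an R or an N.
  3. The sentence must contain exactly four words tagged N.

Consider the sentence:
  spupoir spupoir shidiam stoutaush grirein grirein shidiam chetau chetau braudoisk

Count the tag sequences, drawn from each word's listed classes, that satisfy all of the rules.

5

Candidates per position — 1:spupoir {R,N}; 2:spupoir {R,N}; 3:shidiam {R,D}; 4:stoutaush {P,D}; 5:grirein {N}; 6:grirein {N}; 7:shidiam {R,D}; 8:chetau {D}; 9:chetau {D}; 10:braudoisk {P,D}.
There are 64 candidate sequences in total.
The sequences that satisfy every rule: N N R P N N R D D P; N N R P N N R D D D; N N R P N N D D D P; N N R D N N R D D P; N N D P N N R D D P.
Count = 5.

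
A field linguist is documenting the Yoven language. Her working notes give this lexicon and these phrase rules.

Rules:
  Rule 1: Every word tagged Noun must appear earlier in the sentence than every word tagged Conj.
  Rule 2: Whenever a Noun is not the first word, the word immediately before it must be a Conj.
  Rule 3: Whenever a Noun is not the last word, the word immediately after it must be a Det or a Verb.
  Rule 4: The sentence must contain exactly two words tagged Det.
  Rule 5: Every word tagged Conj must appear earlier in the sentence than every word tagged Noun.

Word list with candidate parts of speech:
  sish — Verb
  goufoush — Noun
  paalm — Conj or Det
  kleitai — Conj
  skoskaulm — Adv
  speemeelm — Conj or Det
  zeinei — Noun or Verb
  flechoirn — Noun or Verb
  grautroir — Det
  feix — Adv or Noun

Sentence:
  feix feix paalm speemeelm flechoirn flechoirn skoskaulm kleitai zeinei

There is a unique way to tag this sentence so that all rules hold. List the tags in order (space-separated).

Candidates per position — 1:feix {Adv,Noun}; 2:feix {Adv,Noun}; 3:paalm {Conj,Det}; 4:speemeelm {Conj,Det}; 5:flechoirn {Noun,Verb}; 6:flechoirn {Noun,Verb}; 7:skoskaulm {Adv}; 8:kleitai {Conj}; 9:zeinei {Noun,Verb}.
Position 1: tagging it Noun would leave rule 3 unsatisfiable, so it must be Adv.
Position 2: tagging it Noun would leave rule 2 unsatisfiable, so it must be Adv.
Position 3: tagging it Conj would leave rule 4 unsatisfiable, so it must be Det.
Position 4: tagging it Conj would leave rule 4 unsatisfiable, so it must be Det.
Position 5: tagging it Noun would leave rule 2 unsatisfiable, so it must be Verb.
Position 6: tagging it Noun would leave rule 2 unsatisfiable, so it must be Verb.
Position 9: tagging it Noun would leave rule 1 unsatisfiable, so it must be Verb.
The only consistent sequence is: Adv Adv Det Det Verb Verb Adv Conj Verb.
Rule-by-rule: rule 1 satisfied; rule 2 satisfied; rule 3 satisfied; rule 4 satisfied; rule 5 satisfied.

Adv Adv Det Det Verb Verb Adv Conj Verb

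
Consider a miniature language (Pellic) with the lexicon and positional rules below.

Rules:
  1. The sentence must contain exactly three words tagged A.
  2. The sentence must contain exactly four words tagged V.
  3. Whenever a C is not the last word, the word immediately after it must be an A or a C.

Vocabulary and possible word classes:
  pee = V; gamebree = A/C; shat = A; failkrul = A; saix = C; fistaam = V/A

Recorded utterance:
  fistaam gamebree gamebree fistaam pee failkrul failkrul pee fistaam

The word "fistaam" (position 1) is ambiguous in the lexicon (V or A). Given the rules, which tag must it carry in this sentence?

Candidates per position — 1:fistaam {V,A}; 2:gamebree {A,C}; 3:gamebree {A,C}; 4:fistaam {V,A}; 5:pee {V}; 6:failkrul {A}; 7:failkrul {A}; 8:pee {V}; 9:fistaam {V,A}.
Position 1: the remaining choice is settled jointly with positions 2, 3, 4, 9 — only V at position 1 is part of a tagging that satisfies every rule.
So the tagging must be: V C C A V A A V V.
Checking: rule 1 holds; rule 2 holds; rule 3 holds.

V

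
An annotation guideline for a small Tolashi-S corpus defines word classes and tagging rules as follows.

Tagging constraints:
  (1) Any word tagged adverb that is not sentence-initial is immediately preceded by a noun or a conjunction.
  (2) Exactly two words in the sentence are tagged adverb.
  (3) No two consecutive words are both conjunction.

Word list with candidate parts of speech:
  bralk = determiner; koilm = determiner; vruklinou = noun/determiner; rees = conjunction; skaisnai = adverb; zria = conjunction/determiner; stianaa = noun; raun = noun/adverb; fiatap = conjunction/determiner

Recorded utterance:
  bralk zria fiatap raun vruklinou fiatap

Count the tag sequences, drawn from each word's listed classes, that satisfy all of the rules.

0

Candidates per position — 1:bralk {determiner}; 2:zria {conjunction,determiner}; 3:fiatap {conjunction,determiner}; 4:raun {noun,adverb}; 5:vruklinou {noun,determiner}; 6:fiatap {conjunction,determiner}.
There are 32 candidate sequences in total.
Rule 2 cannot be satisfied by any choice of tags from the lexicon.
So there is no consistent tagging.
Count = 0.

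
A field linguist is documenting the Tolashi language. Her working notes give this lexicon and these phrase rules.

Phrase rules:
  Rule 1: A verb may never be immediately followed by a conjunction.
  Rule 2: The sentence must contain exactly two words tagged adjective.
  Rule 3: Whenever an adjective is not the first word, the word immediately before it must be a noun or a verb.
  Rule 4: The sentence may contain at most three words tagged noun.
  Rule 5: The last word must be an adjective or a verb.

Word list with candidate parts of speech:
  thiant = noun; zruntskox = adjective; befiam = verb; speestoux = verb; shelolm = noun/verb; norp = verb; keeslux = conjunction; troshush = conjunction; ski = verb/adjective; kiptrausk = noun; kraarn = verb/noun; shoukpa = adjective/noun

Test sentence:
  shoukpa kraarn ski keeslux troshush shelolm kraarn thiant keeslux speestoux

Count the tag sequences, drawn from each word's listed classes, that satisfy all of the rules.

Candidates per position — 1:shoukpa {adjective,noun}; 2:kraarn {verb,noun}; 3:ski {verb,adjective}; 4:keeslux {conjunction}; 5:troshush {conjunction}; 6:shelolm {noun,verb}; 7:kraarn {verb,noun}; 8:thiant {noun}; 9:keeslux {conjunction}; 10:speestoux {verb}.
There are 32 candidate sequences in total.
Checking each against the rules leaves 7 sequences.
Count = 7.

7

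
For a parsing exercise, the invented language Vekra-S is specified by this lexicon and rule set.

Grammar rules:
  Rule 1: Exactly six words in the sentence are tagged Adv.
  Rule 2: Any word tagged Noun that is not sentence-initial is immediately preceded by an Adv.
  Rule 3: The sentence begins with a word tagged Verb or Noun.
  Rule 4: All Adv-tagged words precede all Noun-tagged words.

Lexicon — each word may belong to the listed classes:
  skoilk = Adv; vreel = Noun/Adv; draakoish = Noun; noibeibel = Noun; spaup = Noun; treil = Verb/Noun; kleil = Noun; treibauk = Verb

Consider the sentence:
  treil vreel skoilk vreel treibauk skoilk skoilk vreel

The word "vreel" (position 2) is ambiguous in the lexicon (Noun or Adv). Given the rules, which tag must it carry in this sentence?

Candidates per position — 1:treil {Verb,Noun}; 2:vreel {Noun,Adv}; 3:skoilk {Adv}; 4:vreel {Noun,Adv}; 5:treibauk {Verb}; 6:skoilk {Adv}; 7:skoilk {Adv}; 8:vreel {Noun,Adv}.
Position 1: tagging it Noun would leave rule 4 unsatisfiable, so it must be Verb.
Position 2: tagging it Noun would leave rule 1 unsatisfiable, so it must be Adv.
Position 4: tagging it Noun would leave rule 1 unsatisfiable, so it must be Adv.
Position 8: tagging it Noun would leave rule 1 unsatisfiable, so it must be Adv.
The only consistent sequence is: Verb Adv Adv Adv Verb Adv Adv Adv.
Check: rule 1 ✓; rule 2 ✓; rule 3 ✓; rule 4 ✓.

Adv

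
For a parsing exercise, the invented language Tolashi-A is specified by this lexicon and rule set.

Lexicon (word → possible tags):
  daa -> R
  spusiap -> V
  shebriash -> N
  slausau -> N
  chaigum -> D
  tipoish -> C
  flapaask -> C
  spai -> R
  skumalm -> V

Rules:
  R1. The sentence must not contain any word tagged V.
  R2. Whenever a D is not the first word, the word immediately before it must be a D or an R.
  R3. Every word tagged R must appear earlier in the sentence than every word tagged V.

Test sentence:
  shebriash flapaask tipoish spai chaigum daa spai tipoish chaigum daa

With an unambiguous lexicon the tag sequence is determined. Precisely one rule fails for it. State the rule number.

Fixed tagging: N C C R D R R C D R.
Rule check: R1 pass, R2 fail, R3 pass.
Only rule 2 fails.

2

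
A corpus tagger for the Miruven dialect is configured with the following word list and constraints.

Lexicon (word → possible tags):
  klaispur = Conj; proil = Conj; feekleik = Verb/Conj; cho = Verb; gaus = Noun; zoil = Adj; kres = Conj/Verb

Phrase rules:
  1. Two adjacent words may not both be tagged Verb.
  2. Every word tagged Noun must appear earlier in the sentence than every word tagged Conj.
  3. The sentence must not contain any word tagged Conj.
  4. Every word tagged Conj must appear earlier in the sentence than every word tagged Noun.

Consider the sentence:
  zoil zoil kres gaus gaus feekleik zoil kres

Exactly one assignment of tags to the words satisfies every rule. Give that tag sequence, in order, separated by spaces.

Candidates per position — 1:zoil {Adj}; 2:zoil {Adj}; 3:kres {Conj,Verb}; 4:gaus {Noun}; 5:gaus {Noun}; 6:feekleik {Verb,Conj}; 7:zoil {Adj}; 8:kres {Conj,Verb}.
If word 3 were Conj, no tagging could satisfy rule 2; so word 3 is Verb.
If word 6 were Conj, no tagging could satisfy rule 3; so word 6 is Verb.
If word 8 were Conj, no tagging could satisfy rule 3; so word 8 is Verb.
The only consistent sequence is: Adj Adj Verb Noun Noun Verb Adj Verb.
Checking: rule 1 holds; rule 2 holds; rule 3 holds; rule 4 holds.

Adj Adj Verb Noun Noun Verb Adj Verb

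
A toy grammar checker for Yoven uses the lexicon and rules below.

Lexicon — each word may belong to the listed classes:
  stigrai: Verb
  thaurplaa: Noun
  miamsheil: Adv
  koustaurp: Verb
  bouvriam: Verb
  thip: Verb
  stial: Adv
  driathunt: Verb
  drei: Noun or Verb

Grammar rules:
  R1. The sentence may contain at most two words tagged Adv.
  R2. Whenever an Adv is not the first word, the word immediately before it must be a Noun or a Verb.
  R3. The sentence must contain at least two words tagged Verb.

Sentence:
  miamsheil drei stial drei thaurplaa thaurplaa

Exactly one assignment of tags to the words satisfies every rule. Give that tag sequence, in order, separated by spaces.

Candidates per position — 1:miamsheil {Adv}; 2:drei {Noun,Verb}; 3:stial {Adv}; 4:drei {Noun,Verb}; 5:thaurplaa {Noun}; 6:thaurplaa {Noun}.
Position 2: Noun is ruled out by rule 3; that leaves Verb.
Position 4: Noun is ruled out by rule 3; that leaves Verb.
That leaves exactly one tagging: Adv Verb Adv Verb Noun Noun.
Check: rule 1 ✓; rule 2 ✓; rule 3 ✓.

Adv Verb Adv Verb Noun Noun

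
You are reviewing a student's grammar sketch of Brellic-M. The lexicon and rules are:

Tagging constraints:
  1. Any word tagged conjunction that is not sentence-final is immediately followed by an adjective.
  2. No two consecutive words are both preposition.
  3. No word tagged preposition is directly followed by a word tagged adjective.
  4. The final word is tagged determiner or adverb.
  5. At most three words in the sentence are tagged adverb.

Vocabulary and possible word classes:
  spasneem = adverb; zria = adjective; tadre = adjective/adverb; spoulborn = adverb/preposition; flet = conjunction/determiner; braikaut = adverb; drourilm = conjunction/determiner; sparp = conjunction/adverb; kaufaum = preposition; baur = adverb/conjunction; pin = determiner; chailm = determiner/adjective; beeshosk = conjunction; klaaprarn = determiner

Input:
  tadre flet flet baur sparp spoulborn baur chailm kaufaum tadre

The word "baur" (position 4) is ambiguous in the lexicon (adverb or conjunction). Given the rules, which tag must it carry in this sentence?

adverb

Candidates per position — 1:tadre {adjective,adverb}; 2:flet {conjunction,determiner}; 3:flet {conjunction,determiner}; 4:baur {adverb,conjunction}; 5:sparp {conjunction,adverb}; 6:spoulborn {adverb,preposition}; 7:baur {adverb,conjunction}; 8:chailm {determiner,adjective}; 9:kaufaum {preposition}; 10:tadre {adjective,adverb}.
Position 2: conjunction is ruled out by rule 1; that leaves determiner.
Position 3: conjunction is ruled out by rule 1; that leaves determiner.
Position 4: conjunction is ruled out by rule 1; that leaves adverb.
Position 5: conjunction is ruled out by rule 1; that leaves adverb.
Position 10: adjective is ruled out by rule 3; that leaves adverb.
Position 1: adverb is ruled out by rule 5; that leaves adjective.
Position 6: adverb is ruled out by rule 5; that leaves preposition.
Position 7: adverb is ruled out by rule 5; that leaves conjunction.
Position 8: determiner is ruled out by rule 1; that leaves adjective.
The only consistent sequence is: adjective determiner determiner adverb adverb preposition conjunction adjective preposition adverb.
Check: rule 1 holds; rule 2 holds; rule 3 holds; rule 4 holds; rule 5 holds.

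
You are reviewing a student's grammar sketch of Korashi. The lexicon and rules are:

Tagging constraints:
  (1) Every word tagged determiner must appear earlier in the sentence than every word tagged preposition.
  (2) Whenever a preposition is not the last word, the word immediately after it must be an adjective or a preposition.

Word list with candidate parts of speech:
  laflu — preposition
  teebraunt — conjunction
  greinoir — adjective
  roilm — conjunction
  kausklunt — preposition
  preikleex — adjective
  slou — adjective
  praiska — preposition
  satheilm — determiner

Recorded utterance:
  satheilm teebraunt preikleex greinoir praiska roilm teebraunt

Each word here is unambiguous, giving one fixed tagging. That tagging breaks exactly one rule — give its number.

Fixed tagging: determiner conjunction adjective adjective preposition conjunction conjunction.
Checking each rule: R1 ok, R2 fails.
Only rule 2 fails.

2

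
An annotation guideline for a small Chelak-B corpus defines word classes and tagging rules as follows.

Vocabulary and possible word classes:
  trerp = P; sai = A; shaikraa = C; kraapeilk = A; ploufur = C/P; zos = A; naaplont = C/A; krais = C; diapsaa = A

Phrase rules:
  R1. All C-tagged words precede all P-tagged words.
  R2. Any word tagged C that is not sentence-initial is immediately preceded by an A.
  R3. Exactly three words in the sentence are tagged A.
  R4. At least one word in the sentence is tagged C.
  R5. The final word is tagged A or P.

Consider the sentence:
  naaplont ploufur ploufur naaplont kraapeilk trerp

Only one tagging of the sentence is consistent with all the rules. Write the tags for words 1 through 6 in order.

Candidates per position — 1:naaplont {C,A}; 2:ploufur {C,P}; 3:ploufur {C,P}; 4:naaplont {C,A}; 5:kraapeilk {A}; 6:trerp {P}.
Position 1: C is ruled out by rule 3; that leaves A.
Position 3: C is ruled out by rule 2; that leaves P.
Position 4: C is ruled out by rule 1; that leaves A.
Position 2: P is ruled out by rule 4; that leaves C.
The only consistent sequence is: A C P A A P.
Check: rule 1 satisfied; rule 2 satisfied; rule 3 satisfied; rule 4 satisfied; rule 5 satisfied.

A C P A A P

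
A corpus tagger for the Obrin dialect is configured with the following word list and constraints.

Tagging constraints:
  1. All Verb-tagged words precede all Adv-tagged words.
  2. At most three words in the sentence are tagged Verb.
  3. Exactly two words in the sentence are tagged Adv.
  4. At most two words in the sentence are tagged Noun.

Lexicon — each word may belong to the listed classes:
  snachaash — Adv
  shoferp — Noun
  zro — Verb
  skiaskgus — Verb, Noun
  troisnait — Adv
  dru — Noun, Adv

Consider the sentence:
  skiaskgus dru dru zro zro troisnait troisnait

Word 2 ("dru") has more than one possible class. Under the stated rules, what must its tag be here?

Noun

Candidates per position — 1:skiaskgus {Verb,Noun}; 2:dru {Noun,Adv}; 3:dru {Noun,Adv}; 4:zro {Verb}; 5:zro {Verb}; 6:troisnait {Adv}; 7:troisnait {Adv}.
Position 2: tagging it Adv would leave rule 1 unsatisfiable, so it must be Noun.
Position 3: tagging it Adv would leave rule 1 unsatisfiable, so it must be Noun.
Position 1: tagging it Noun would leave rule 4 unsatisfiable, so it must be Verb.
That leaves exactly one tagging: Verb Noun Noun Verb Verb Adv Adv.
Checking: rule 1 satisfied; rule 2 satisfied; rule 3 satisfied; rule 4 satisfied.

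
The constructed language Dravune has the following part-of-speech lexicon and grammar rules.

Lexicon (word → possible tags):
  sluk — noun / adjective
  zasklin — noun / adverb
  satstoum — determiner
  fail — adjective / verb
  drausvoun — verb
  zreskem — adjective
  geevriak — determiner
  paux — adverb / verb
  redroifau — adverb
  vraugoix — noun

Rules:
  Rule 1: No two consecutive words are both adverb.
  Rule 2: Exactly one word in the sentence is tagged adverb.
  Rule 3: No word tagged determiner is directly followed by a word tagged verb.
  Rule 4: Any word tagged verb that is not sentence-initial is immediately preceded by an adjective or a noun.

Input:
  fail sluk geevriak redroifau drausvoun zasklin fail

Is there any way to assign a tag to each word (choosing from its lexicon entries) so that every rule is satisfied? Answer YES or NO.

Candidates per position — 1:fail {adjective,verb}; 2:sluk {noun,adjective}; 3:geevriak {determiner}; 4:redroifau {adverb}; 5:drausvoun {verb}; 6:zasklin {noun,adverb}; 7:fail {adjective,verb}.
Rule 4 cannot be satisfied by any choice of tags from the lexicon.
So there is no consistent tagging.

NO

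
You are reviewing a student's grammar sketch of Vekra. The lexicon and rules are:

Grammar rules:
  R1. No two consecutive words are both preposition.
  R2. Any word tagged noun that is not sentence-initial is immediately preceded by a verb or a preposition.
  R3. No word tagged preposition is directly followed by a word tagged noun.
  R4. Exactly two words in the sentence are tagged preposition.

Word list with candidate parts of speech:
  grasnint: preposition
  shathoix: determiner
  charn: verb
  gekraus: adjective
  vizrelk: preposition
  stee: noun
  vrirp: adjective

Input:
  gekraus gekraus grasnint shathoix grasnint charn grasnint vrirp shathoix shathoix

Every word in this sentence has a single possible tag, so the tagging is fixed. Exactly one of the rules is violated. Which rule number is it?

Fixed tagging: adjective adjective preposition determiner preposition verb preposition adjective determiner determiner.
Checking each rule: R1 ok, R2 ok, R3 ok, R4 fails.
Only rule 4 fails.

4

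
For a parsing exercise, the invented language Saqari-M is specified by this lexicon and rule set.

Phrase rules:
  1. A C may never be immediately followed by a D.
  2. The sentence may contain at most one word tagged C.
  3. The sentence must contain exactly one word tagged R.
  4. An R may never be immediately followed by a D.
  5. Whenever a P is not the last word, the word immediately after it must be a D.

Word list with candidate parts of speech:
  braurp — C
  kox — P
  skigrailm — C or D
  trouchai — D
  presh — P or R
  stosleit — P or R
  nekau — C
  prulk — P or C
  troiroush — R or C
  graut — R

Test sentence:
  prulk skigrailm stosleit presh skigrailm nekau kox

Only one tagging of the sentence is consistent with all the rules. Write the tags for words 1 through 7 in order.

Candidates per position — 1:prulk {P,C}; 2:skigrailm {C,D}; 3:stosleit {P,R}; 4:presh {P,R}; 5:skigrailm {C,D}; 6:nekau {C}; 7:kox {P}.
If word 1 were C, no tagging could satisfy rule 2; so word 1 is P.
If word 2 were C, no tagging could satisfy rule 2; so word 2 is D.
If word 3 were P, no tagging could satisfy rule 5; so word 3 is R.
If word 4 were R, no tagging could satisfy rule 3; so word 4 is P.
If word 5 were C, no tagging could satisfy rule 2; so word 5 is D.
The only consistent sequence is: P D R P D C P.
Verifying each rule — rule 1 satisfied; rule 2 satisfied; rule 3 satisfied; rule 4 satisfied; rule 5 satisfied.

P D R P D C P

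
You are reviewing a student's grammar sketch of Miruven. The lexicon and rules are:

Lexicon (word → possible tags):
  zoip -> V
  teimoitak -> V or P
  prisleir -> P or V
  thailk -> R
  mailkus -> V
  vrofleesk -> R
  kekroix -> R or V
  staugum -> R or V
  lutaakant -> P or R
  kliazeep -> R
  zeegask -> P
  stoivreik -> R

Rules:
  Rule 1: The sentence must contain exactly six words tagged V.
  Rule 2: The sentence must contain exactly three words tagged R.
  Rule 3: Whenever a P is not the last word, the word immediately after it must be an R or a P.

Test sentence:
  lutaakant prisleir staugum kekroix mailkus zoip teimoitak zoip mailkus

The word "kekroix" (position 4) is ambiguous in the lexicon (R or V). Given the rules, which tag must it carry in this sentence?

R

Candidates per position — 1:lutaakant {P,R}; 2:prisleir {P,V}; 3:staugum {R,V}; 4:kekroix {R,V}; 5:mailkus {V}; 6:zoip {V}; 7:teimoitak {V,P}; 8:zoip {V}; 9:mailkus {V}.
At position 1, choosing P makes rule 2 impossible to satisfy; hence R.
At position 3, choosing V makes rule 2 impossible to satisfy; hence R.
At position 4, choosing V makes rule 2 impossible to satisfy; hence R.
At position 7, choosing P makes rule 1 impossible to satisfy; hence V.
At position 2, choosing P makes rule 1 impossible to satisfy; hence V.
The only consistent sequence is: R V R R V V V V V.
Verifying each rule — rule 1 ok; rule 2 ok; rule 3 ok.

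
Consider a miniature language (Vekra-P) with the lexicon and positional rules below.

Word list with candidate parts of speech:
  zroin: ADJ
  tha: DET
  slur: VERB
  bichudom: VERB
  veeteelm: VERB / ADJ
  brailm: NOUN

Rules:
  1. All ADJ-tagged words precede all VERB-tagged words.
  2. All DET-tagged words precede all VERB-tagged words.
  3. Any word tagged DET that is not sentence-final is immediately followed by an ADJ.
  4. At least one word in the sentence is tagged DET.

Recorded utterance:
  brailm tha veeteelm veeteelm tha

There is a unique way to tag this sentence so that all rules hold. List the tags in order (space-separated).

NOUN DET ADJ ADJ DET

Candidates per position — 1:brailm {NOUN}; 2:tha {DET}; 3:veeteelm {VERB,ADJ}; 4:veeteelm {VERB,ADJ}; 5:tha {DET}.
Position 3: VERB is ruled out by rule 2; that leaves ADJ.
Position 4: VERB is ruled out by rule 2; that leaves ADJ.
The unique satisfying tagging is: NOUN DET ADJ ADJ DET.
Rule-by-rule: rule 1 ok; rule 2 ok; rule 3 ok; rule 4 ok.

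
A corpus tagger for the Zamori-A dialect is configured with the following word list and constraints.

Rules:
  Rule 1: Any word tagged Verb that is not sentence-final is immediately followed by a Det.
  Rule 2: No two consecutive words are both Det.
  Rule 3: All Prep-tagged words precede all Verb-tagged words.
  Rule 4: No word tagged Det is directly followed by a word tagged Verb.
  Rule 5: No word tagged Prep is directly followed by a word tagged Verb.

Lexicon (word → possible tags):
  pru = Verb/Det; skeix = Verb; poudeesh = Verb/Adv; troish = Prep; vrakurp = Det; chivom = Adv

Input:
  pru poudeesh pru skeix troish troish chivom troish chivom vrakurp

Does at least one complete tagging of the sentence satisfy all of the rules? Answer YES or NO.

Candidates per position — 1:pru {Verb,Det}; 2:poudeesh {Verb,Adv}; 3:pru {Verb,Det}; 4:skeix {Verb}; 5:troish {Prep}; 6:troish {Prep}; 7:chivom {Adv}; 8:troish {Prep}; 9:chivom {Adv}; 10:vrakurp {Det}.
Rule 1 cannot be satisfied by any choice of tags from the lexicon.
So there is no consistent tagging.

NO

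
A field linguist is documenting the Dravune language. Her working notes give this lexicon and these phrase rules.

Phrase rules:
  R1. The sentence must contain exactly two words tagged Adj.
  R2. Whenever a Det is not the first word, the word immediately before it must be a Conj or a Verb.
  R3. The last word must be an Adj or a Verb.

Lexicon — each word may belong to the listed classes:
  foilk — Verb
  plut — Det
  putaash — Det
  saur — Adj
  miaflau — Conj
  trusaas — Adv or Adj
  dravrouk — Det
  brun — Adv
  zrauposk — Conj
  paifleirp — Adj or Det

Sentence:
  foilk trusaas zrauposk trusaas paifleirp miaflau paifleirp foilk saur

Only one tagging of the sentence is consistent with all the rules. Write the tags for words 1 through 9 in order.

Candidates per position — 1:foilk {Verb}; 2:trusaas {Adv,Adj}; 3:zrauposk {Conj}; 4:trusaas {Adv,Adj}; 5:paifleirp {Adj,Det}; 6:miaflau {Conj}; 7:paifleirp {Adj,Det}; 8:foilk {Verb}; 9:saur {Adj}.
Word 5 cannot be Det — rule 2 would then fail for every completion. It is Adj.
Word 7 cannot be Adj — rule 1 would then fail for every completion. It is Det.
Word 2 cannot be Adj — rule 1 would then fail for every completion. It is Adv.
Word 4 cannot be Adj — rule 1 would then fail for every completion. It is Adv.
So the tagging must be: Verb Adv Conj Adv Adj Conj Det Verb Adj.
Check: rule 1 ok; rule 2 ok; rule 3 ok.

Verb Adv Conj Adv Adj Conj Det Verb Adj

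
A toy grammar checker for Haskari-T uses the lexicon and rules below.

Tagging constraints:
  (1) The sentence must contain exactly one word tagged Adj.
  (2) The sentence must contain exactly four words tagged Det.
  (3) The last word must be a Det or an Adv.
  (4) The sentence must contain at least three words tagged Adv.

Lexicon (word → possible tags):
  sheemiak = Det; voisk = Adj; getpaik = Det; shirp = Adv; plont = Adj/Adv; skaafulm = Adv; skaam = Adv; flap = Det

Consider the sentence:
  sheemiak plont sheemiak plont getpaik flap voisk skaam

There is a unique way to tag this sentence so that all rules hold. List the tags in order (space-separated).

Candidates per position — 1:sheemiak {Det}; 2:plont {Adj,Adv}; 3:sheemiak {Det}; 4:plont {Adj,Adv}; 5:getpaik {Det}; 6:flap {Det}; 7:voisk {Adj}; 8:skaam {Adv}.
If word 2 were Adj, no tagging could satisfy rule 1; so word 2 is Adv.
If word 4 were Adj, no tagging could satisfy rule 1; so word 4 is Adv.
The unique satisfying tagging is: Det Adv Det Adv Det Det Adj Adv.
Rule-by-rule: rule 1 satisfied; rule 2 satisfied; rule 3 satisfied; rule 4 satisfied.

Det Adv Det Adv Det Det Adj Adv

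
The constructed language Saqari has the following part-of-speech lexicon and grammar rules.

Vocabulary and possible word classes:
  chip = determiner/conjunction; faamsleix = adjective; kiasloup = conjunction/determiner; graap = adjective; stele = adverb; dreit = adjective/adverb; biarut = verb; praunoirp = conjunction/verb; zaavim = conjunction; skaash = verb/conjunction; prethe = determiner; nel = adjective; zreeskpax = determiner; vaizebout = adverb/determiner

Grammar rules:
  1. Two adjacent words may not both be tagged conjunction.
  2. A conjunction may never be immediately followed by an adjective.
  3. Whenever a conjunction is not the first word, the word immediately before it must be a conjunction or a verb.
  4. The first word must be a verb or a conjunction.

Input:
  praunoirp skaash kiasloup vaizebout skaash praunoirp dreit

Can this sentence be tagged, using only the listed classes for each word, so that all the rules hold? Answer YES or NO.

Candidates per position — 1:praunoirp {conjunction,verb}; 2:skaash {verb,conjunction}; 3:kiasloup {conjunction,determiner}; 4:vaizebout {adverb,determiner}; 5:skaash {verb,conjunction}; 6:praunoirp {conjunction,verb}; 7:dreit {adjective,adverb}.
One satisfying assignment: verb verb conjunction adverb verb verb adverb.
Checking: rule 1 holds; rule 2 holds; rule 3 holds; rule 4 holds.

YES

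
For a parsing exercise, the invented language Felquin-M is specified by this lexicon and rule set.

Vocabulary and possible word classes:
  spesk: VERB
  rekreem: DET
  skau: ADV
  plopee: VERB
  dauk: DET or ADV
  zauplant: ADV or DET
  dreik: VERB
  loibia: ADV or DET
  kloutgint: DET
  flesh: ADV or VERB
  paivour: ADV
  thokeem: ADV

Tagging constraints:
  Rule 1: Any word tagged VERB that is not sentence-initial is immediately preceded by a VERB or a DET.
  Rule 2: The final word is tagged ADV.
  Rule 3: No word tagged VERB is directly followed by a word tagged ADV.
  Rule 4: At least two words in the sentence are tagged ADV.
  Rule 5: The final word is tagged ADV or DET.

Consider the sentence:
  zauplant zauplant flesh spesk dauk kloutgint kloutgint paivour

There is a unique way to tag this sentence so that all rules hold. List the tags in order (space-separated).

ADV DET VERB VERB DET DET DET ADV

Candidates per position — 1:zauplant {ADV,DET}; 2:zauplant {ADV,DET}; 3:flesh {ADV,VERB}; 4:spesk {VERB}; 5:dauk {DET,ADV}; 6:kloutgint {DET}; 7:kloutgint {DET}; 8:paivour {ADV}.
Position 2: ADV is ruled out by rule 1; that leaves DET.
Position 3: ADV is ruled out by rule 1; that leaves VERB.
Position 5: ADV is ruled out by rule 3; that leaves DET.
Position 1: DET is ruled out by rule 4; that leaves ADV.
So the tagging must be: ADV DET VERB VERB DET DET DET ADV.
Verifying each rule — rule 1 holds; rule 2 holds; rule 3 holds; rule 4 holds; rule 5 holds.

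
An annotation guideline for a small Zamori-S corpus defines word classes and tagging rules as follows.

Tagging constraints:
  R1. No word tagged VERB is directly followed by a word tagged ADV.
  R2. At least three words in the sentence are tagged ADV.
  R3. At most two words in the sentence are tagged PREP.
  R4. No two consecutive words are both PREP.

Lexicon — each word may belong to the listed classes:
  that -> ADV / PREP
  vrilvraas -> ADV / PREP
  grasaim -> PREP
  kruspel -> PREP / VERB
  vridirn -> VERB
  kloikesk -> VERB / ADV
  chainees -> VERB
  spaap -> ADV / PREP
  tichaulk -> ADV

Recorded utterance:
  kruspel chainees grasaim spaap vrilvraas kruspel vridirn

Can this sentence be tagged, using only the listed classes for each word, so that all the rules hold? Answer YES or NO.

Candidates per position — 1:kruspel {PREP,VERB}; 2:chainees {VERB}; 3:grasaim {PREP}; 4:spaap {ADV,PREP}; 5:vrilvraas {ADV,PREP}; 6:kruspel {PREP,VERB}; 7:vridirn {VERB}.
Rule 2 cannot be satisfied by any choice of tags from the lexicon.
So there is no consistent tagging.

NO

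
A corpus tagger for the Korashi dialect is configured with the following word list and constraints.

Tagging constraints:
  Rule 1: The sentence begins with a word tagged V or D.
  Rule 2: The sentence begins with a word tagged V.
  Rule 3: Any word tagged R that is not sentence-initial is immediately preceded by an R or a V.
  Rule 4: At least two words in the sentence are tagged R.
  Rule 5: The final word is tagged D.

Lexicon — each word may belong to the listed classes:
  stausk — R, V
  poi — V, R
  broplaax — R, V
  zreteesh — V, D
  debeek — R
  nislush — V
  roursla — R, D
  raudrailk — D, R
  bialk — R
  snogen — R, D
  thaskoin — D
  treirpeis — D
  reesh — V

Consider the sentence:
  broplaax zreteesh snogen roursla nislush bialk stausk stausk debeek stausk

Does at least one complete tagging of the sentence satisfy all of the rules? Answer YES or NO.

NO

Candidates per position — 1:broplaax {R,V}; 2:zreteesh {V,D}; 3:snogen {R,D}; 4:roursla {R,D}; 5:nislush {V}; 6:bialk {R}; 7:stausk {R,V}; 8:stausk {R,V}; 9:debeek {R}; 10:stausk {R,V}.
Rule 5 cannot be satisfied by any choice of tags from the lexicon.
So there is no consistent tagging.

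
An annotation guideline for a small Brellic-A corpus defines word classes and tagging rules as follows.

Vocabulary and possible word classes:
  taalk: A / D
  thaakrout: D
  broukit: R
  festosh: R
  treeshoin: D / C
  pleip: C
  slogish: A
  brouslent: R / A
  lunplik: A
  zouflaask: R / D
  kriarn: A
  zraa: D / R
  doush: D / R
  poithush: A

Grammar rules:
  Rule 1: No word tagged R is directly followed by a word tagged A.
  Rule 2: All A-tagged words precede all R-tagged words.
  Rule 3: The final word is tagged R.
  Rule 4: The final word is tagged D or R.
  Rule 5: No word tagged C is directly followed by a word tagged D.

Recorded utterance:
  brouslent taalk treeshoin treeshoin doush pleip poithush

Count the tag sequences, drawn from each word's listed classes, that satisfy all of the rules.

0

Candidates per position — 1:brouslent {R,A}; 2:taalk {A,D}; 3:treeshoin {D,C}; 4:treeshoin {D,C}; 5:doush {D,R}; 6:pleip {C}; 7:poithush {A}.
There are 32 candidate sequences in total.
Rule 3 cannot be satisfied by any choice of tags from the lexicon.
So there is no consistent tagging.
Count = 0.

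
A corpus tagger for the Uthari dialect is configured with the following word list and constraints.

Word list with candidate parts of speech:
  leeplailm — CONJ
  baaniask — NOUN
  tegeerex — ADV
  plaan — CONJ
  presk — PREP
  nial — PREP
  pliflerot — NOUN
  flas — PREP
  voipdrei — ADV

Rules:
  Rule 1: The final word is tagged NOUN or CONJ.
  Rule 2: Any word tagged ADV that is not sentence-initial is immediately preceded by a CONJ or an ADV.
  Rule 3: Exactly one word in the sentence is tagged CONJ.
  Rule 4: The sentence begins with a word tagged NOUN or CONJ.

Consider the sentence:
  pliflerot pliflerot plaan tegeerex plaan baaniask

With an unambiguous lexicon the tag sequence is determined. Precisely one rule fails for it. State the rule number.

Fixed tagging: NOUN NOUN CONJ ADV CONJ NOUN.
Applying the rules: R1 holds, R2 holds, R3 violated, R4 holds.
Only rule 3 fails.

3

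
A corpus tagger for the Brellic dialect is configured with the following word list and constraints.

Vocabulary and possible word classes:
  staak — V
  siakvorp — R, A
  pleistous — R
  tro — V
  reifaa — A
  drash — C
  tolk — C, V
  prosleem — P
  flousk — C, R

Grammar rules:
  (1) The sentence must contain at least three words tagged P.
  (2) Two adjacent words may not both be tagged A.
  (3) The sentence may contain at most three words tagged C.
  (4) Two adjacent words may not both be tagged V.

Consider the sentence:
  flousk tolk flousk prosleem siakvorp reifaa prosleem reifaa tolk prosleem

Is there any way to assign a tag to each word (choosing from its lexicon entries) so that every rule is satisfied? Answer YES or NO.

Candidates per position — 1:flousk {C,R}; 2:tolk {C,V}; 3:flousk {C,R}; 4:prosleem {P}; 5:siakvorp {R,A}; 6:reifaa {A}; 7:prosleem {P}; 8:reifaa {A}; 9:tolk {C,V}; 10:prosleem {P}.
One satisfying assignment: C V R P R A P A C P.
Verifying each rule — rule 1 ✓; rule 2 ✓; rule 3 ✓; rule 4 ✓.

YES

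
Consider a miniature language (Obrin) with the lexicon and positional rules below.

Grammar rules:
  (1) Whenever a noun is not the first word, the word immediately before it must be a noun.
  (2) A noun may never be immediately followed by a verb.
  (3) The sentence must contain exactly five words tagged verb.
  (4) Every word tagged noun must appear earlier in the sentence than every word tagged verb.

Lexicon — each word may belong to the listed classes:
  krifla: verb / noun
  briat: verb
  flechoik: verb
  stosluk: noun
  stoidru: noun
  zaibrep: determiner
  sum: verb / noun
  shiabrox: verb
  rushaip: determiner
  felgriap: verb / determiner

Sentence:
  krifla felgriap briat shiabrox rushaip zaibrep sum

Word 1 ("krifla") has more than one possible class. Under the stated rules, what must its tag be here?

Candidates per position — 1:krifla {verb,noun}; 2:felgriap {verb,determiner}; 3:briat {verb}; 4:shiabrox {verb}; 5:rushaip {determiner}; 6:zaibrep {determiner}; 7:sum {verb,noun}.
Word 1 cannot be noun — rule 3 would then fail for every completion. It is verb.
Word 2 cannot be determiner — rule 3 would then fail for every completion. It is verb.
Word 7 cannot be noun — rule 1 would then fail for every completion. It is verb.
The unique satisfying tagging is: verb verb verb verb determiner determiner verb.
Verifying each rule — rule 1 ✓; rule 2 ✓; rule 3 ✓; rule 4 ✓.

verb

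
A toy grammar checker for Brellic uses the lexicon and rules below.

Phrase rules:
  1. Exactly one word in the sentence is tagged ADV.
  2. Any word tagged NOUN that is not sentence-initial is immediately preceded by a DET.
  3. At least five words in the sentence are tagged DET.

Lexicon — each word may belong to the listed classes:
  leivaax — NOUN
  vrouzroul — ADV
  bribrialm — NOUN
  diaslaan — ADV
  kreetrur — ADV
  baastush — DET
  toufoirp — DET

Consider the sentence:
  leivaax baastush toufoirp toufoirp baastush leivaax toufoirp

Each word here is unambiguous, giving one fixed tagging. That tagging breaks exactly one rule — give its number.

Fixed tagging: NOUN DET DET DET DET NOUN DET.
Applying the rules: R1 fail, R2 pass, R3 pass.
Only rule 1 fails.

1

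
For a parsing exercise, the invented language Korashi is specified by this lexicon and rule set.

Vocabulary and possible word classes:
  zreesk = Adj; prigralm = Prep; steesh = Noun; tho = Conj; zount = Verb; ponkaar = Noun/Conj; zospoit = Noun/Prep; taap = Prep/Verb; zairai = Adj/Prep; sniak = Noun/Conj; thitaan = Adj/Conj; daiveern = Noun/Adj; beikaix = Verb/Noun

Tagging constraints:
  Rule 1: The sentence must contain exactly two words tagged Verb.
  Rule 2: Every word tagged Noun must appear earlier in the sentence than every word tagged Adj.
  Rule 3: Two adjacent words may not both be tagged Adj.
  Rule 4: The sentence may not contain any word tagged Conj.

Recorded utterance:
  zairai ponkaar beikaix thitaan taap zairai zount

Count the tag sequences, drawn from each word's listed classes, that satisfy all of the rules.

Candidates per position — 1:zairai {Adj,Prep}; 2:ponkaar {Noun,Conj}; 3:beikaix {Verb,Noun}; 4:thitaan {Adj,Conj}; 5:taap {Prep,Verb}; 6:zairai {Adj,Prep}; 7:zount {Verb}.
There are 64 candidate sequences in total.
The sequences that satisfy every rule: Prep Noun Verb Adj Prep Adj Verb; Prep Noun Verb Adj Prep Prep Verb; Prep Noun Noun Adj Verb Adj Verb; Prep Noun Noun Adj Verb Prep Verb.
Count = 4.

4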